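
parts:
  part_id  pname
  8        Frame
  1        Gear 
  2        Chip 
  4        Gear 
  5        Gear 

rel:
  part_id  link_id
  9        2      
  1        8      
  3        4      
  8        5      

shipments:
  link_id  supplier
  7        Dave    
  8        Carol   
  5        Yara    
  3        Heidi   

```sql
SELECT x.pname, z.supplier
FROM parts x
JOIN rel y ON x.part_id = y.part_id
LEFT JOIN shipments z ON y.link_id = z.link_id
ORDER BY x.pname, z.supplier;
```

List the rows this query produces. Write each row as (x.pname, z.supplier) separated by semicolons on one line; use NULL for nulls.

Evaluate left to right. First `parts x INNER JOIN rel y` on part_id: 2 row(s).
Then LEFT JOIN `shipments z` on link_id: each of those 2 rows is kept; rows whose y.link_id has no match in z get NULL for z's columns.

(Frame, Yara); (Gear, Carol)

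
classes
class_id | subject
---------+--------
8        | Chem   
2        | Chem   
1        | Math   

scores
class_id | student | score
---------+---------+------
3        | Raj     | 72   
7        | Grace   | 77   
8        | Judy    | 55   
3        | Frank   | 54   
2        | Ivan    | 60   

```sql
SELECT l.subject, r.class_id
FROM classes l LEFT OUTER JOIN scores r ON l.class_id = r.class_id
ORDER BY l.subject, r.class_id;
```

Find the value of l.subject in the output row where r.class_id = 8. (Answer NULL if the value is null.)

LEFT JOIN keeps every row from `classes`; unmatched rows get NULL for `scores`'s columns.
Matching on l.class_id = r.class_id.
- class_id=8: 1 matching r row(s), so 1 row(s) emitted.
- class_id=2: 1 matching r row(s), so 1 row(s) emitted.
- class_id=1: no r row matches, row kept with r columns NULL.

Chem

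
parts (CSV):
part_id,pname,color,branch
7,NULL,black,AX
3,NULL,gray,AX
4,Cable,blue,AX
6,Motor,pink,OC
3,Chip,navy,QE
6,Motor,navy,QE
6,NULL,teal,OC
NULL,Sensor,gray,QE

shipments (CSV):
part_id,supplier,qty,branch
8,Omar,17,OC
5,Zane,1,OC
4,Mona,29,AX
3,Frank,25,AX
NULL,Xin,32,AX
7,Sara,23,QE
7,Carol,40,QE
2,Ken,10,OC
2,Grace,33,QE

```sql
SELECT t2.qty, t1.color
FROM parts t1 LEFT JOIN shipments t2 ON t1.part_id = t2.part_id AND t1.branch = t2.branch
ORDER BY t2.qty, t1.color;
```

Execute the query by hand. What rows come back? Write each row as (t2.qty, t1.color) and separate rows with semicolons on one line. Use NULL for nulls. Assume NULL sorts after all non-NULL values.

LEFT JOIN keeps every row from `parts`; unmatched rows get NULL for `shipments`'s columns.
Matching on t1.part_id = t2.part_id AND t1.branch = t2.branch. A NULL in a compared column never satisfies the condition.
- t1 row (part_id=7, branch=AX): no match → kept, t2 columns NULL.
- t1 row (part_id=3, branch=AX): matches 1 t2 row(s) → 1 output row(s).
- t1 row (part_id=4, branch=AX): matches 1 t2 row(s) → 1 output row(s).
- t1 row (part_id=6, branch=OC): no match → kept, t2 columns NULL.
- t1 row (part_id=3, branch=QE): no match → kept, t2 columns NULL.
- t1 row (part_id=6, branch=QE): no match → kept, t2 columns NULL.
- t1 row (part_id=6, branch=OC): no match → kept, t2 columns NULL.
- t1 row (part_id=NULL, branch=QE): no match → kept, t2 columns NULL.
After projecting and ordering:
t2.qty | t1.color
25 | gray
29 | blue
NULL | black
NULL | gray
NULL | navy
NULL | navy
NULL | pink
NULL | teal

(25, gray); (29, blue); (NULL, black); (NULL, gray); (NULL, navy); (NULL, navy); (NULL, pink); (NULL, teal)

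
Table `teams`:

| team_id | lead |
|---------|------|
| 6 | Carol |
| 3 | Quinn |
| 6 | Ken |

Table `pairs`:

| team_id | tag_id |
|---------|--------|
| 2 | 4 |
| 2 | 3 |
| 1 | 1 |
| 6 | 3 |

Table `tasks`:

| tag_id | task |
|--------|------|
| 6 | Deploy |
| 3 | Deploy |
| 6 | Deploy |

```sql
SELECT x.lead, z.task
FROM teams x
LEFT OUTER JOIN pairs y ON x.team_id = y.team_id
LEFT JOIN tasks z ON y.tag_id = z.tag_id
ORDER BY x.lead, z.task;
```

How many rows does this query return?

3

Joins associate left-to-right: teams LEFT JOIN pairs on team_id gives 3 intermediate row(s).
Then LEFT JOIN `tasks z` on tag_id: each of those 3 rows is kept; rows whose y.tag_id has no match in z get NULL for z's columns.
Result: 3 row(s).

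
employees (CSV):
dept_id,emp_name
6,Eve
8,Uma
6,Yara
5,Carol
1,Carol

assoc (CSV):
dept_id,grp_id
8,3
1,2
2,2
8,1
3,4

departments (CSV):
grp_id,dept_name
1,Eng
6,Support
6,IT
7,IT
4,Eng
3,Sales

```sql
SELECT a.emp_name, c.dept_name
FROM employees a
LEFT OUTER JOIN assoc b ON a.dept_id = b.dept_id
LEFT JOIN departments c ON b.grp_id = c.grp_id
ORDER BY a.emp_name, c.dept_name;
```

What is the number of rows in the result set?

6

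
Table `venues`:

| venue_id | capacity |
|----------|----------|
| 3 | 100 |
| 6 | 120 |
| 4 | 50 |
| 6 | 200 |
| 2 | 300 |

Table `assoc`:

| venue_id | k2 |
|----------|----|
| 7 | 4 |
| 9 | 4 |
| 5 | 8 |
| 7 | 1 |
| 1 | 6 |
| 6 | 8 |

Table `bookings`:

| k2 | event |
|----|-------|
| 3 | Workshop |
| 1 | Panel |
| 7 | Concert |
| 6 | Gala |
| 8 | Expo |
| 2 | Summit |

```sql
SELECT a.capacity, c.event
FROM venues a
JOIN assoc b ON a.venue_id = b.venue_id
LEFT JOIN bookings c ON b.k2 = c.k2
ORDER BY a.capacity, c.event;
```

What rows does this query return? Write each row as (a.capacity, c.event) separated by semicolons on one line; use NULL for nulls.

(120, Expo); (200, Expo)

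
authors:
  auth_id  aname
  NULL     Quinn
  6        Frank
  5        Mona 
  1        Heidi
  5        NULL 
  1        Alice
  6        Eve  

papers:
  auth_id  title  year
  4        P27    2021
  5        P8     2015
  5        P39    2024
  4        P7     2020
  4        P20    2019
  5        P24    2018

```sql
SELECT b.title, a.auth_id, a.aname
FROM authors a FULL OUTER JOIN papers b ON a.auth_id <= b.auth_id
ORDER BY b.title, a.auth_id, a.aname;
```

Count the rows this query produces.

21

FULL OUTER JOIN keeps every row from both sides; unmatched rows get NULL for the other side's columns.
Matching on a.auth_id <= b.auth_id. A NULL in a compared column never satisfies the condition.
- auth_id=NULL: no b row matches, row kept with b columns NULL.
- auth_id=6: no b row matches, row kept with b columns NULL.
- auth_id=5: 3 matching b row(s), so 3 row(s) emitted.
- auth_id=1: 6 matching b row(s), so 6 row(s) emitted.
- auth_id=5: 3 matching b row(s), so 3 row(s) emitted.
- auth_id=1: 6 matching b row(s), so 6 row(s) emitted.
- auth_id=6: no b row matches, row kept with b columns NULL.
Total: 18 matched + 3 padded = 21 rows.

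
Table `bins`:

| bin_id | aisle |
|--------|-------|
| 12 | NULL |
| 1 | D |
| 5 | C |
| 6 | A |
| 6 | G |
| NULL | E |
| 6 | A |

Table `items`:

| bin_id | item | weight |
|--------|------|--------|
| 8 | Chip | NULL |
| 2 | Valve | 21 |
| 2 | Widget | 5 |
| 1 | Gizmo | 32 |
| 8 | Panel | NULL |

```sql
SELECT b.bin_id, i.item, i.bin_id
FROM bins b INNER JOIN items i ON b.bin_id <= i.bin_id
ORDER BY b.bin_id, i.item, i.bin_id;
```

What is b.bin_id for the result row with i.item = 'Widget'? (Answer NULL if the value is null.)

1

INNER JOIN keeps only pairs where the ON condition holds.
Matching on b.bin_id <= i.bin_id. A NULL in a compared column never satisfies the condition.
- b row (bin_id=12): no match → dropped.
- b row (bin_id=1): matches 5 i row(s) → 5 output row(s).
- b row (bin_id=5): matches 2 i row(s) → 2 output row(s).
- b row (bin_id=6): matches 2 i row(s) → 2 output row(s).
- b row (bin_id=6): matches 2 i row(s) → 2 output row(s).
- b row (bin_id=NULL): no match → dropped.
- b row (bin_id=6): matches 2 i row(s) → 2 output row(s).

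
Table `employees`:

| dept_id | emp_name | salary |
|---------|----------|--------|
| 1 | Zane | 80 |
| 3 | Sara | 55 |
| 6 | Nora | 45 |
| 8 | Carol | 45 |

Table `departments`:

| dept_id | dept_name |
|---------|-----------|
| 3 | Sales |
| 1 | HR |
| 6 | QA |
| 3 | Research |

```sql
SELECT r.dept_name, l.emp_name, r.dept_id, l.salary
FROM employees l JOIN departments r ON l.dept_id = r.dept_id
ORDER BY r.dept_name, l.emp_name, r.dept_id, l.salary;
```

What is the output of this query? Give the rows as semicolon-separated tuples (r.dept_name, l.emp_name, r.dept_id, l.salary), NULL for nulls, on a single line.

INNER JOIN keeps only pairs where the ON condition holds.
Matching on l.dept_id = r.dept_id.
- dept_id=1: 1 matching r row(s), so 1 row(s) emitted.
- dept_id=3: 2 matching r row(s), so 2 row(s) emitted.
- dept_id=6: 1 matching r row(s), so 1 row(s) emitted.
- dept_id=8: no matching r row, dropped.
After projecting and ordering:
r.dept_name | l.emp_name | r.dept_id | l.salary
HR | Zane | 1 | 80
QA | Nora | 6 | 45
Research | Sara | 3 | 55
Sales | Sara | 3 | 55

(HR, Zane, 1, 80); (QA, Nora, 6, 45); (Research, Sara, 3, 55); (Sales, Sara, 3, 55)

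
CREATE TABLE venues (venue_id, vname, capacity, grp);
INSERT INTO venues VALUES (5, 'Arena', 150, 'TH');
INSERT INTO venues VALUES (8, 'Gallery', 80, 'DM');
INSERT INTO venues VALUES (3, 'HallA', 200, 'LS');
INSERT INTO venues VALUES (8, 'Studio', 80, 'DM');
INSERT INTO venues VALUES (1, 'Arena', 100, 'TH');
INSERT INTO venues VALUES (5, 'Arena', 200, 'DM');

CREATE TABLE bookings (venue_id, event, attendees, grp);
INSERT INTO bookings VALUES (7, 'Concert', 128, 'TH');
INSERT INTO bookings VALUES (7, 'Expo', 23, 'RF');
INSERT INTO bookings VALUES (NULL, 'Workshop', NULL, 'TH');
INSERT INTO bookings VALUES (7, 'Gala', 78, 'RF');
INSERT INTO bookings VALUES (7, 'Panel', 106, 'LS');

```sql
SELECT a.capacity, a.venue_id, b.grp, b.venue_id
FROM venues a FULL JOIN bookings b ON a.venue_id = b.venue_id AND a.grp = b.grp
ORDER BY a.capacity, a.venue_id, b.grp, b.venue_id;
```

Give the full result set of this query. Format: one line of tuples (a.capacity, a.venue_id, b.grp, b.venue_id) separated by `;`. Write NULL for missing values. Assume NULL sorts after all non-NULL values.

FULL OUTER JOIN keeps every row from both sides; unmatched rows get NULL for the other side's columns.
Matching on a.venue_id = b.venue_id AND a.grp = b.grp. A NULL in a compared column never satisfies the condition.
- venue_id=5, grp=TH: no b row matches, row kept with b columns NULL.
- venue_id=8, grp=DM: no b row matches, row kept with b columns NULL.
- venue_id=3, grp=LS: no b row matches, row kept with b columns NULL.
- venue_id=8, grp=DM: no b row matches, row kept with b columns NULL.
- venue_id=1, grp=TH: no b row matches, row kept with b columns NULL.
- venue_id=5, grp=DM: no b row matches, row kept with b columns NULL.
- plus 5 unmatched b row(s), each kept with NULL a columns.

(80, 8, NULL, NULL); (80, 8, NULL, NULL); (100, 1, NULL, NULL); (150, 5, NULL, NULL); (200, 3, NULL, NULL); (200, 5, NULL, NULL); (NULL, NULL, LS, 7); (NULL, NULL, RF, 7); (NULL, NULL, RF, 7); (NULL, NULL, TH, 7); (NULL, NULL, TH, NULL)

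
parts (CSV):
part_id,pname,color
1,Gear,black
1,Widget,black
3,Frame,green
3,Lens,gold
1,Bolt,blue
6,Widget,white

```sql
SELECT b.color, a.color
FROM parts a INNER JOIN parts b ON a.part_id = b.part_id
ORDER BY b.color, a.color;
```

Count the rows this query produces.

14

INNER JOIN keeps only pairs where the ON condition holds.
Matching on a.part_id = b.part_id.
Matched pairs: 14.
Total: 14 rows.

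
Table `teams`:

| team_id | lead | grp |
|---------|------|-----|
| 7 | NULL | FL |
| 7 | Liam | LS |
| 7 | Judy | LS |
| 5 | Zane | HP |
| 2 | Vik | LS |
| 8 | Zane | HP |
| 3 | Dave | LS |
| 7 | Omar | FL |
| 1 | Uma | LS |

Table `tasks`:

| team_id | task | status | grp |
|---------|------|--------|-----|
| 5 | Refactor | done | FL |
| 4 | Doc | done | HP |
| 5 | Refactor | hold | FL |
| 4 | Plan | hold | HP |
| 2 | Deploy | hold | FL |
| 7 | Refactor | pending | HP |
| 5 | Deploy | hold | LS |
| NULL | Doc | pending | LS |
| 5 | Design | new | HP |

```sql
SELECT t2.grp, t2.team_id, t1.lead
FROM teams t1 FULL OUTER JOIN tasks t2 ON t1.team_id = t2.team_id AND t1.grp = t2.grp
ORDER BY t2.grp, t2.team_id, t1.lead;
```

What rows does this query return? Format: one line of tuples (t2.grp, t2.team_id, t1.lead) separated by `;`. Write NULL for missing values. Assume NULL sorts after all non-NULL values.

(FL, 2, NULL); (FL, 5, NULL); (FL, 5, NULL); (HP, 4, NULL); (HP, 4, NULL); (HP, 5, Zane); (HP, 7, NULL); (LS, 5, NULL); (LS, NULL, NULL); (NULL, NULL, Dave); (NULL, NULL, Judy); (NULL, NULL, Liam); (NULL, NULL, Omar); (NULL, NULL, Uma); (NULL, NULL, Vik); (NULL, NULL, Zane); (NULL, NULL, NULL)

FULL OUTER JOIN keeps every row from both sides; unmatched rows get NULL for the other side's columns.
Matching on t1.team_id = t2.team_id AND t1.grp = t2.grp. A NULL in a compared column never satisfies the condition.
- t1 (team_id=7, grp=FL) has no partner → padded with NULL.
- t1 (team_id=7, grp=LS) has no partner → padded with NULL.
- t1 (team_id=7, grp=LS) has no partner → padded with NULL.
- t1 (team_id=5, grp=HP) pairs with 1 row(s) of t2.
- t1 (team_id=2, grp=LS) has no partner → padded with NULL.
- t1 (team_id=8, grp=HP) has no partner → padded with NULL.
- t1 (team_id=3, grp=LS) has no partner → padded with NULL.
- t1 (team_id=7, grp=FL) has no partner → padded with NULL.
- t1 (team_id=1, grp=LS) has no partner → padded with NULL.
- 8 t2 row(s) had no t1 match → kept, t1 columns NULL.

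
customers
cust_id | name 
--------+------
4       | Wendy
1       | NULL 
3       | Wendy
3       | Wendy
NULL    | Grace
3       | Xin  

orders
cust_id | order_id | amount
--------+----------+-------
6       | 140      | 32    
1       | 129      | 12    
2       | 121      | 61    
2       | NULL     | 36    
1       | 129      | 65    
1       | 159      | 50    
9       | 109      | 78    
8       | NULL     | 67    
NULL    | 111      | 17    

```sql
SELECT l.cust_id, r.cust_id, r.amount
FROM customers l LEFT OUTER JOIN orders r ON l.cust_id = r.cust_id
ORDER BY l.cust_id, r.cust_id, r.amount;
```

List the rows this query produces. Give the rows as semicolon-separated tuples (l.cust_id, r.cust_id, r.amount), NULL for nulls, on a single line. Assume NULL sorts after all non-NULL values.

LEFT JOIN keeps every row from `customers`; unmatched rows get NULL for `orders`'s columns.
Matching on l.cust_id = r.cust_id. A NULL in a compared column never satisfies the condition.
- l (cust_id=4) has no partner → padded with NULL.
- l (cust_id=1) pairs with 3 row(s) of r.
- l (cust_id=3) has no partner → padded with NULL.
- l (cust_id=3) has no partner → padded with NULL.
- l (cust_id=NULL) has no partner → padded with NULL.
- l (cust_id=3) has no partner → padded with NULL.
After projecting and ordering:
l.cust_id | r.cust_id | r.amount
1 | 1 | 12
1 | 1 | 50
1 | 1 | 65
3 | NULL | NULL
3 | NULL | NULL
3 | NULL | NULL
4 | NULL | NULL
NULL | NULL | NULL

(1, 1, 12); (1, 1, 50); (1, 1, 65); (3, NULL, NULL); (3, NULL, NULL); (3, NULL, NULL); (4, NULL, NULL); (NULL, NULL, NULL)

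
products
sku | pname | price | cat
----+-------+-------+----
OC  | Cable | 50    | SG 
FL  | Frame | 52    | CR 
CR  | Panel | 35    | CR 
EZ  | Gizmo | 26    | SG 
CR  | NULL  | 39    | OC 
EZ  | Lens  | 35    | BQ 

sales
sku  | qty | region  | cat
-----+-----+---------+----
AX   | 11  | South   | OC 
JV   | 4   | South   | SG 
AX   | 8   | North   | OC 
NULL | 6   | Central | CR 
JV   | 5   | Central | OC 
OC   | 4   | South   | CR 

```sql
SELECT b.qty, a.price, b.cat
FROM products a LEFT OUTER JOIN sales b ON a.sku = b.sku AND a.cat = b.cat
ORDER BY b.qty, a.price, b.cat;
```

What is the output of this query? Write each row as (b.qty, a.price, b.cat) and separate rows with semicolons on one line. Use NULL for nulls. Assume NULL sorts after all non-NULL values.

(NULL, 26, NULL); (NULL, 35, NULL); (NULL, 35, NULL); (NULL, 39, NULL); (NULL, 50, NULL); (NULL, 52, NULL)

LEFT JOIN keeps every row from `products`; unmatched rows get NULL for `sales`'s columns.
Matching on a.sku = b.sku AND a.cat = b.cat. A NULL in a compared column never satisfies the condition.
Matched pairs: 0; unmatched a rows kept: 6.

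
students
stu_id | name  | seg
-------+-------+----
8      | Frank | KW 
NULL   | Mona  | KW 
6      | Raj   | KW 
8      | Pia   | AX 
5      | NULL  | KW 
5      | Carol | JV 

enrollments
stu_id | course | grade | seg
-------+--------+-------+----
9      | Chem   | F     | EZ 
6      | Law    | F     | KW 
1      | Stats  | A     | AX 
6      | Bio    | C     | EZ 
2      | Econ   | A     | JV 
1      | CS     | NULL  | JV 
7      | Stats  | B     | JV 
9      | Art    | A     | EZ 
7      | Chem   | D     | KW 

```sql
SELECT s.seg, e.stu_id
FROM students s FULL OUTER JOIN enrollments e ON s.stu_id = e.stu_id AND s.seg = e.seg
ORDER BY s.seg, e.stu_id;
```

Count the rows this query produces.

FULL OUTER JOIN keeps every row from both sides; unmatched rows get NULL for the other side's columns.
Matching on s.stu_id = e.stu_id AND s.seg = e.seg. A NULL in a compared column never satisfies the condition.
- s (stu_id=8, seg=KW) has no partner → padded with NULL.
- s (stu_id=NULL, seg=KW) has no partner → padded with NULL.
- s (stu_id=6, seg=KW) pairs with 1 row(s) of e.
- s (stu_id=8, seg=AX) has no partner → padded with NULL.
- s (stu_id=5, seg=KW) has no partner → padded with NULL.
- s (stu_id=5, seg=JV) has no partner → padded with NULL.
- 8 row(s) from e found no s partner → padded with NULL.
Total: 1 matched + 13 padded = 14 rows.

14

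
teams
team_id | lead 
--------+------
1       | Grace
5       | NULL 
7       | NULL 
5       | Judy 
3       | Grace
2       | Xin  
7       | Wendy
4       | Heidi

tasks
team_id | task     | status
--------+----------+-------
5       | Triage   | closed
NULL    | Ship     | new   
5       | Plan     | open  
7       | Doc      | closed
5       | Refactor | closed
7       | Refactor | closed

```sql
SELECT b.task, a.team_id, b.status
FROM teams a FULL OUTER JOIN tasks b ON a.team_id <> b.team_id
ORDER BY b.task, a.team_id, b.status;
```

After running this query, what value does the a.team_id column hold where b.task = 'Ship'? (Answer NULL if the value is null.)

FULL OUTER JOIN keeps every row from both sides; unmatched rows get NULL for the other side's columns.
Matching on a.team_id <> b.team_id. A NULL in a compared column never satisfies the condition.
- a (team_id=1) pairs with 5 row(s) of b.
- a (team_id=5) pairs with 2 row(s) of b.
- a (team_id=7) pairs with 3 row(s) of b.
- a (team_id=5) pairs with 2 row(s) of b.
- a (team_id=3) pairs with 5 row(s) of b.
- a (team_id=2) pairs with 5 row(s) of b.
- a (team_id=7) pairs with 3 row(s) of b.
- a (team_id=4) pairs with 5 row(s) of b.
- plus 1 unmatched b row(s), each kept with NULL a columns.

NULL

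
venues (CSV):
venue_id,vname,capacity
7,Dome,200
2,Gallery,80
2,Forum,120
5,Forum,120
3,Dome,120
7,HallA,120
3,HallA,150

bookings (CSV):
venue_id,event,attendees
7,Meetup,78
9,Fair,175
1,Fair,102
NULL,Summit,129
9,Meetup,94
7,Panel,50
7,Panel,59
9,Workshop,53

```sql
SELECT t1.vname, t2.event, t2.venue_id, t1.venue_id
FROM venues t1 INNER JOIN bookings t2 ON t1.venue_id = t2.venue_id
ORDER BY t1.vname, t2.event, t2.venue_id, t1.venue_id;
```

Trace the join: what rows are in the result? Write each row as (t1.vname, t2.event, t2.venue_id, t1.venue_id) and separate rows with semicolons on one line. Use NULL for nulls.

INNER JOIN keeps only pairs where the ON condition holds.
Matching on t1.venue_id = t2.venue_id. A NULL in a compared column never satisfies the condition.
- venue_id=7: 3 matching t2 row(s), so 3 row(s) emitted.
- venue_id=2: no matching t2 row, dropped.
- venue_id=2: no matching t2 row, dropped.
- venue_id=5: no matching t2 row, dropped.
- venue_id=3: no matching t2 row, dropped.
- venue_id=7: 3 matching t2 row(s), so 3 row(s) emitted.
- venue_id=3: no matching t2 row, dropped.
After projecting and ordering:
t1.vname | t2.event | t2.venue_id | t1.venue_id
Dome | Meetup | 7 | 7
Dome | Panel | 7 | 7
Dome | Panel | 7 | 7
HallA | Meetup | 7 | 7
HallA | Panel | 7 | 7
HallA | Panel | 7 | 7

(Dome, Meetup, 7, 7); (Dome, Panel, 7, 7); (Dome, Panel, 7, 7); (HallA, Meetup, 7, 7); (HallA, Panel, 7, 7); (HallA, Panel, 7, 7)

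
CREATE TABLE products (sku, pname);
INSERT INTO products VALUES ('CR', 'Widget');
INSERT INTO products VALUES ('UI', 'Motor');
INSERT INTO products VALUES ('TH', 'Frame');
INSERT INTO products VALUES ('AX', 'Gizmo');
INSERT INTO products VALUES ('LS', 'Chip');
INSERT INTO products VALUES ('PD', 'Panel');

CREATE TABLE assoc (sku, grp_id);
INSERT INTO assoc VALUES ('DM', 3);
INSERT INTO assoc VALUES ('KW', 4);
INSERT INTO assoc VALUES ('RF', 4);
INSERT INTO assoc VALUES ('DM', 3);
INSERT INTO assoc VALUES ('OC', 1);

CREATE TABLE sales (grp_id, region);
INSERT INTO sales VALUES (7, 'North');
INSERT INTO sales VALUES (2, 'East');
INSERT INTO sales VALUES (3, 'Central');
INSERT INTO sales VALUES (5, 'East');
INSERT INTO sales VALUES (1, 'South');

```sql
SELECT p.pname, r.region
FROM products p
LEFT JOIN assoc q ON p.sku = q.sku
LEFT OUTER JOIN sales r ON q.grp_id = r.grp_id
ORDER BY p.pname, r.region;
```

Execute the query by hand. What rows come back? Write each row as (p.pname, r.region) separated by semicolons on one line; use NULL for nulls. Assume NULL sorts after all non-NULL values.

Evaluate left to right. First `products p LEFT JOIN assoc q` on sku: 6 row(s).
Then LEFT JOIN `sales r` on grp_id: each of those 6 rows is kept; rows whose q.grp_id has no match in r get NULL for r's columns.

(Chip, NULL); (Frame, NULL); (Gizmo, NULL); (Motor, NULL); (Panel, NULL); (Widget, NULL)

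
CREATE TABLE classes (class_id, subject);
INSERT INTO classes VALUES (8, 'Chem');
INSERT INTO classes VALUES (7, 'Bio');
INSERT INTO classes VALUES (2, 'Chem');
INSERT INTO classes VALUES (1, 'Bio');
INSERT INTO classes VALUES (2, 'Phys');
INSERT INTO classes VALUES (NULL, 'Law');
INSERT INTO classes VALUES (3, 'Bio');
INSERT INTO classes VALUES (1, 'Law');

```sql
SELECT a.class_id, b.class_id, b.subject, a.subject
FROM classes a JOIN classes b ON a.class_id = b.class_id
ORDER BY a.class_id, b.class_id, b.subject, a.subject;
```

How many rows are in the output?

11

INNER JOIN keeps only pairs where the ON condition holds.
Matching on a.class_id = b.class_id. A NULL in a compared column never satisfies the condition.
- a[0] class_id=8 → 1 match(es) in b → 1 row(s).
- a[1] class_id=7 → 1 match(es) in b → 1 row(s).
- a[2] class_id=2 → 2 match(es) in b → 2 row(s).
- a[3] class_id=1 → 2 match(es) in b → 2 row(s).
- a[4] class_id=2 → 2 match(es) in b → 2 row(s).
- a[5] class_id=NULL → no match; dropped.
- a[6] class_id=3 → 1 match(es) in b → 1 row(s).
- a[7] class_id=1 → 2 match(es) in b → 2 row(s).
Total: 11 rows.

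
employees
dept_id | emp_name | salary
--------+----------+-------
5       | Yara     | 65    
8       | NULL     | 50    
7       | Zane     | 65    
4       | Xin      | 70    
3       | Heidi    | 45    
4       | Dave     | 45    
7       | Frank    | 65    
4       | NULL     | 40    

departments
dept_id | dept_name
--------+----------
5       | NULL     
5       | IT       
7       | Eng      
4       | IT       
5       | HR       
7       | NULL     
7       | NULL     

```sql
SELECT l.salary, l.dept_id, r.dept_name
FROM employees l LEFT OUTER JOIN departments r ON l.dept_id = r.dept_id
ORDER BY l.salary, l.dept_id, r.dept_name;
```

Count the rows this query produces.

14

LEFT JOIN keeps every row from `employees`; unmatched rows get NULL for `departments`'s columns.
Matching on l.dept_id = r.dept_id.
- l (dept_id=5) pairs with 3 row(s) of r.
- l (dept_id=8) has no partner → padded with NULL.
- l (dept_id=7) pairs with 3 row(s) of r.
- l (dept_id=4) pairs with 1 row(s) of r.
- l (dept_id=3) has no partner → padded with NULL.
- l (dept_id=4) pairs with 1 row(s) of r.
- l (dept_id=7) pairs with 3 row(s) of r.
- l (dept_id=4) pairs with 1 row(s) of r.
Total: 12 matched + 2 padded = 14 rows.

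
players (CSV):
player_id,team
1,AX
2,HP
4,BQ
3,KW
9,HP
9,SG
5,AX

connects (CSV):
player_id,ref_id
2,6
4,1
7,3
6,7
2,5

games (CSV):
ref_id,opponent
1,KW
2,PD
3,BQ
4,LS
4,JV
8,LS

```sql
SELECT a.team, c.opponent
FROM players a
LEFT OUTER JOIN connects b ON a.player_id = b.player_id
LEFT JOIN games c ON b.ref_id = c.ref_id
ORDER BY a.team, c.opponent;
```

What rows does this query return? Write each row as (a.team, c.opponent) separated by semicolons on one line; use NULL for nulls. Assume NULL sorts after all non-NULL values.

(AX, NULL); (AX, NULL); (BQ, KW); (HP, NULL); (HP, NULL); (HP, NULL); (KW, NULL); (SG, NULL)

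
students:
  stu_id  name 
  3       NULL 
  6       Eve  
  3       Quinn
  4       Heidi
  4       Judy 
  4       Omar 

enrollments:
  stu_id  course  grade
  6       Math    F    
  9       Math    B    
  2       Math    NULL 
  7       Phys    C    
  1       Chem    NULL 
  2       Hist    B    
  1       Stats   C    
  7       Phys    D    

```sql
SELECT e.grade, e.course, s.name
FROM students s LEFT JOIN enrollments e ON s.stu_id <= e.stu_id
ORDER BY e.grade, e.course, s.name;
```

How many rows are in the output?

LEFT JOIN keeps every row from `students`; unmatched rows get NULL for `enrollments`'s columns.
Matching on s.stu_id <= e.stu_id.
Matched pairs: 24; unmatched s rows kept: 0.
Total: 24 rows.

24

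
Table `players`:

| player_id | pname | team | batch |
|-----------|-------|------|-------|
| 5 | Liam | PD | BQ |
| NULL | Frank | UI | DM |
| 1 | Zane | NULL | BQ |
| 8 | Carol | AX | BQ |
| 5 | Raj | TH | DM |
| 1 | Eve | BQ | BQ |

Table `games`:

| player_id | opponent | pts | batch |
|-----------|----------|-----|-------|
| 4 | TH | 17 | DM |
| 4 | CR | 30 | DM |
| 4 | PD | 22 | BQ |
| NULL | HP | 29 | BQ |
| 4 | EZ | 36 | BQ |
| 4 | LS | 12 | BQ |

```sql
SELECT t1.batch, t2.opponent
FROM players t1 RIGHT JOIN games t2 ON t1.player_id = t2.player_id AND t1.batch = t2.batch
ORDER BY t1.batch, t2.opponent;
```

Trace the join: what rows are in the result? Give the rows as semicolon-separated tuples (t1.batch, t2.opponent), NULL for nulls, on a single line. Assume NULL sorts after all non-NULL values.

(NULL, CR); (NULL, EZ); (NULL, HP); (NULL, LS); (NULL, PD); (NULL, TH)

RIGHT JOIN keeps every row from `games`; unmatched rows get NULL for `players`'s columns.
Matching on t1.player_id = t2.player_id AND t1.batch = t2.batch. A NULL in a compared column never satisfies the condition.
- t1 row (player_id=5, batch=BQ): no match.
- t1 row (player_id=NULL, batch=DM): no match.
- t1 row (player_id=1, batch=BQ): no match.
- t1 row (player_id=8, batch=BQ): no match.
- t1 row (player_id=5, batch=DM): no match.
- t1 row (player_id=1, batch=BQ): no match.
- 6 t2 row(s) had no t1 match → kept, t1 columns NULL.
After projecting and ordering:
t1.batch | t2.opponent
NULL | CR
NULL | EZ
NULL | HP
NULL | LS
NULL | PD
NULL | TH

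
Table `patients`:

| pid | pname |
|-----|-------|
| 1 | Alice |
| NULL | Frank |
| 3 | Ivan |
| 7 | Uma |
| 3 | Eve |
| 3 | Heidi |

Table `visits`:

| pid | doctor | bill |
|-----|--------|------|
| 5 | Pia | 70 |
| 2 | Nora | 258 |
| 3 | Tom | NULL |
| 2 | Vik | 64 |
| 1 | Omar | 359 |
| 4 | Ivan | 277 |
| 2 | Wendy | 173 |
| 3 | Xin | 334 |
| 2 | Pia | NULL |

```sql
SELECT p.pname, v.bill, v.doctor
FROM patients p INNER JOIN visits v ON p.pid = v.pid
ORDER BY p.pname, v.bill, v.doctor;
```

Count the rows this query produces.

INNER JOIN keeps only pairs where the ON condition holds.
Matching on p.pid = v.pid. A NULL in a compared column never satisfies the condition.
- p[0] pid=1 → 1 match(es) in v → 1 row(s).
- p[1] pid=NULL → no match; dropped.
- p[2] pid=3 → 2 match(es) in v → 2 row(s).
- p[3] pid=7 → no match; dropped.
- p[4] pid=3 → 2 match(es) in v → 2 row(s).
- p[5] pid=3 → 2 match(es) in v → 2 row(s).
Total: 7 rows.

7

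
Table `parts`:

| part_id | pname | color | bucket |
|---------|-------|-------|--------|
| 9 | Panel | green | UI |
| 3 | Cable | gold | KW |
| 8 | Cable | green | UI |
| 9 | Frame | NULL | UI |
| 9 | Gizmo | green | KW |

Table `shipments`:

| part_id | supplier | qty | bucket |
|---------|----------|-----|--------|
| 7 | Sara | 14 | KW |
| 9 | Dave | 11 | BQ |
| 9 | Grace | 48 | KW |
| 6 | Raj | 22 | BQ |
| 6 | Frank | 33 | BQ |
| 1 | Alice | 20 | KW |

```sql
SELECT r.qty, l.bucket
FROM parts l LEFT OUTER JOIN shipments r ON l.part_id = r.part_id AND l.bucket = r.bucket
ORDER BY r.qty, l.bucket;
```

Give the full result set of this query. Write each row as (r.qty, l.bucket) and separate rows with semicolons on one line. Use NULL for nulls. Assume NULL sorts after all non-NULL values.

(48, KW); (NULL, KW); (NULL, UI); (NULL, UI); (NULL, UI)

LEFT JOIN keeps every row from `parts`; unmatched rows get NULL for `shipments`'s columns.
Matching on l.part_id = r.part_id AND l.bucket = r.bucket.
Matched pairs: 1; unmatched l rows kept: 4.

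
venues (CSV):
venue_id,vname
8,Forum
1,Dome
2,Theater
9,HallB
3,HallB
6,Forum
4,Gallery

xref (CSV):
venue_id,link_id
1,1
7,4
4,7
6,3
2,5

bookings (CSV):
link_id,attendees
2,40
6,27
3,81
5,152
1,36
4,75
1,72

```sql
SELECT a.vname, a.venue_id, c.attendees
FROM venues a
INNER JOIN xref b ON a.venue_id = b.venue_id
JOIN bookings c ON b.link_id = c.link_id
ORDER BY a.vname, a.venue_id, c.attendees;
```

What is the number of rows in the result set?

4

Joins associate left-to-right: venues INNER JOIN xref on venue_id gives 4 intermediate row(s).
Then INNER JOIN `bookings c` on link_id: keep only rows whose b.link_id appears in c.
Result: 4 row(s).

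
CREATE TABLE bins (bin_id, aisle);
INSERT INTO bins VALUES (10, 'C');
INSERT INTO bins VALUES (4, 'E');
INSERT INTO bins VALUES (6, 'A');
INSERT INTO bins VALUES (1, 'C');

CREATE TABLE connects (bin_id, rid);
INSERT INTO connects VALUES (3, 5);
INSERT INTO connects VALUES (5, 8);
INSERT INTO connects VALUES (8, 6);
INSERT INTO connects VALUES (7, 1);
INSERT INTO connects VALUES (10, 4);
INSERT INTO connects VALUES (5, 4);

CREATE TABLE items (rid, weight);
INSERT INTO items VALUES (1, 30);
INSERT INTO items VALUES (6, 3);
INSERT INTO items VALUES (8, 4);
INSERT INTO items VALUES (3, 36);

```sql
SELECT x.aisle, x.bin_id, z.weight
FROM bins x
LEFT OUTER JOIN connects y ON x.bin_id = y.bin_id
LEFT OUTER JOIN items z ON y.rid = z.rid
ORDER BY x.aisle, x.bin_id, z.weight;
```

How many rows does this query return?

4

Step 1 — x LEFT JOIN y on bin_id → 4 row(s).
Then LEFT JOIN `items z` on rid: each of those 4 rows is kept; rows whose y.rid has no match in z get NULL for z's columns.
Result: 4 row(s).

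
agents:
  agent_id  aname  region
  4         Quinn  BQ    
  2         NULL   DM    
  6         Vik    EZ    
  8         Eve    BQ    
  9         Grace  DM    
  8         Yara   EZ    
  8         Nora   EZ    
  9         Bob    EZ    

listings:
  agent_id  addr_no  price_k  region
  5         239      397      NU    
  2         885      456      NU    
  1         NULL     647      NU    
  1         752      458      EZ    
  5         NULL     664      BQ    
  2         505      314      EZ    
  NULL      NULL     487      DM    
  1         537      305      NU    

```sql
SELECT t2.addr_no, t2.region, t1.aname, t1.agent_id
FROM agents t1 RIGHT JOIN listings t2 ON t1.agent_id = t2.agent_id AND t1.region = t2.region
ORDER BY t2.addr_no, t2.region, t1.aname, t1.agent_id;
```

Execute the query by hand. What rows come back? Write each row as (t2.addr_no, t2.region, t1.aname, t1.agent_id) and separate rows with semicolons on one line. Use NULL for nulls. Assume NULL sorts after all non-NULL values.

RIGHT JOIN keeps every row from `listings`; unmatched rows get NULL for `agents`'s columns.
Matching on t1.agent_id = t2.agent_id AND t1.region = t2.region. A NULL in a compared column never satisfies the condition.
- t1 row (agent_id=4, region=BQ): no match.
- t1 row (agent_id=2, region=DM): no match.
- t1 row (agent_id=6, region=EZ): no match.
- t1 row (agent_id=8, region=BQ): no match.
- t1 row (agent_id=9, region=DM): no match.
- t1 row (agent_id=8, region=EZ): no match.
- t1 row (agent_id=8, region=EZ): no match.
- t1 row (agent_id=9, region=EZ): no match.
- 8 row(s) from t2 found no t1 partner → padded with NULL.
After projecting and ordering:
t2.addr_no | t2.region | t1.aname | t1.agent_id
239 | NU | NULL | NULL
505 | EZ | NULL | NULL
537 | NU | NULL | NULL
752 | EZ | NULL | NULL
885 | NU | NULL | NULL
NULL | BQ | NULL | NULL
NULL | DM | NULL | NULL
NULL | NU | NULL | NULL

(239, NU, NULL, NULL); (505, EZ, NULL, NULL); (537, NU, NULL, NULL); (752, EZ, NULL, NULL); (885, NU, NULL, NULL); (NULL, BQ, NULL, NULL); (NULL, DM, NULL, NULL); (NULL, NU, NULL, NULL)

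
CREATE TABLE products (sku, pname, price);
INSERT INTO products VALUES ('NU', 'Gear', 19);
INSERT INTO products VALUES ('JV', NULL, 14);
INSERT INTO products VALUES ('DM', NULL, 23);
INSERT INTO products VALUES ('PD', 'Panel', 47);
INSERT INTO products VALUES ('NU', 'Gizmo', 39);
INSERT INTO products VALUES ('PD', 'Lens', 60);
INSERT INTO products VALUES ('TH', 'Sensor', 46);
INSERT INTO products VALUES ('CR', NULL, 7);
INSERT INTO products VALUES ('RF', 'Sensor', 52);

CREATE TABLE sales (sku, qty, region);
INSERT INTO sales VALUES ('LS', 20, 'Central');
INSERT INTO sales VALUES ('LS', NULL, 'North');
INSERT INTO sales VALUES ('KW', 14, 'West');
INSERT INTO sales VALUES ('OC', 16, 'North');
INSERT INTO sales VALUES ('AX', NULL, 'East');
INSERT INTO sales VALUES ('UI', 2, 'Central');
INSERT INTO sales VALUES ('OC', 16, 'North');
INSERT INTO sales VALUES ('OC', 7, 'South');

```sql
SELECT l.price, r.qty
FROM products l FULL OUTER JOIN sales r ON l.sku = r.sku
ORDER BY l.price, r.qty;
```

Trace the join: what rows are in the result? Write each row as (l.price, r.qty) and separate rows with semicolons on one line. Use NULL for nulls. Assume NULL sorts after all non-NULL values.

(7, NULL); (14, NULL); (19, NULL); (23, NULL); (39, NULL); (46, NULL); (47, NULL); (52, NULL); (60, NULL); (NULL, 2); (NULL, 7); (NULL, 14); (NULL, 16); (NULL, 16); (NULL, 20); (NULL, NULL); (NULL, NULL)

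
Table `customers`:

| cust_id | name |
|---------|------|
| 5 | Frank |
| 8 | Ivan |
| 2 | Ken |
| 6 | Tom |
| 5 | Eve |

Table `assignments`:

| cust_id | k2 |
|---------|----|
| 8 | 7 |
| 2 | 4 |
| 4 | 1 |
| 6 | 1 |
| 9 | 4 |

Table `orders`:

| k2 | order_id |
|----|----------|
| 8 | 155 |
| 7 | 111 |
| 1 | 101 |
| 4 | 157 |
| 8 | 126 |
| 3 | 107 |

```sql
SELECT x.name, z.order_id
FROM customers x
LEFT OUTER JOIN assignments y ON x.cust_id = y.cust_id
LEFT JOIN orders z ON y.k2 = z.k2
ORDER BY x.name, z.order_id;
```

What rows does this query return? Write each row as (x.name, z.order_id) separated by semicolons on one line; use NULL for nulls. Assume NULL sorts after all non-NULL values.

Joins associate left-to-right: customers LEFT JOIN assignments on cust_id gives 5 intermediate row(s).
Then LEFT JOIN `orders z` on k2: each of those 5 rows is kept; rows whose y.k2 has no match in z get NULL for z's columns.

(Eve, NULL); (Frank, NULL); (Ivan, 111); (Ken, 157); (Tom, 101)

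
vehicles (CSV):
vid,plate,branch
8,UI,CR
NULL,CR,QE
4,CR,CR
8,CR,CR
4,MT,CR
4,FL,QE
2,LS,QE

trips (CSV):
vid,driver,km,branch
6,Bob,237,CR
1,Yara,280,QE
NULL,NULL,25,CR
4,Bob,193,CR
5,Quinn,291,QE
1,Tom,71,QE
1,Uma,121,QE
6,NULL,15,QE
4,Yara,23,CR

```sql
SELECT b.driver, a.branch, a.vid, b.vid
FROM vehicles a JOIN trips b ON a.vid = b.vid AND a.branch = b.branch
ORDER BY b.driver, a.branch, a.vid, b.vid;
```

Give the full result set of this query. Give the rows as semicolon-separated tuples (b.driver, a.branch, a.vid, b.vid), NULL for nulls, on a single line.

INNER JOIN keeps only pairs where the ON condition holds.
Matching on a.vid = b.vid AND a.branch = b.branch. A NULL in a compared column never satisfies the condition.
Matched pairs: 4.

(Bob, CR, 4, 4); (Bob, CR, 4, 4); (Yara, CR, 4, 4); (Yara, CR, 4, 4)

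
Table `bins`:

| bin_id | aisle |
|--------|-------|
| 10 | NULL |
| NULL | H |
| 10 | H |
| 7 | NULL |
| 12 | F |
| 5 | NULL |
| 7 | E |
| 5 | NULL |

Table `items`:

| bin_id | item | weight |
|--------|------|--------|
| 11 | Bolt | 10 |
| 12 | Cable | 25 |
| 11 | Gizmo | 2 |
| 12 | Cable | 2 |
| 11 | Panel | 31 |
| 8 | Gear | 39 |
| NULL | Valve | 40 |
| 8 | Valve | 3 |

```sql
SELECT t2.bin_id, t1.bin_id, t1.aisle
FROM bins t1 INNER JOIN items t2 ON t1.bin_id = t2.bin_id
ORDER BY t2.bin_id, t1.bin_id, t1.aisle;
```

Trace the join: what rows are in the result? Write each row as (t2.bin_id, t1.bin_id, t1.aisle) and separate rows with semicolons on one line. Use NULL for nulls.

(12, 12, F); (12, 12, F)

INNER JOIN keeps only pairs where the ON condition holds.
Matching on t1.bin_id = t2.bin_id. A NULL in a compared column never satisfies the condition.
- bin_id=10: no matching t2 row, dropped.
- bin_id=NULL: no matching t2 row, dropped.
- bin_id=10: no matching t2 row, dropped.
- bin_id=7: no matching t2 row, dropped.
- bin_id=12: 2 matching t2 row(s), so 2 row(s) emitted.
- bin_id=5: no matching t2 row, dropped.
- bin_id=7: no matching t2 row, dropped.
- bin_id=5: no matching t2 row, dropped.
After projecting and ordering:
t2.bin_id | t1.bin_id | t1.aisle
12 | 12 | F
12 | 12 | F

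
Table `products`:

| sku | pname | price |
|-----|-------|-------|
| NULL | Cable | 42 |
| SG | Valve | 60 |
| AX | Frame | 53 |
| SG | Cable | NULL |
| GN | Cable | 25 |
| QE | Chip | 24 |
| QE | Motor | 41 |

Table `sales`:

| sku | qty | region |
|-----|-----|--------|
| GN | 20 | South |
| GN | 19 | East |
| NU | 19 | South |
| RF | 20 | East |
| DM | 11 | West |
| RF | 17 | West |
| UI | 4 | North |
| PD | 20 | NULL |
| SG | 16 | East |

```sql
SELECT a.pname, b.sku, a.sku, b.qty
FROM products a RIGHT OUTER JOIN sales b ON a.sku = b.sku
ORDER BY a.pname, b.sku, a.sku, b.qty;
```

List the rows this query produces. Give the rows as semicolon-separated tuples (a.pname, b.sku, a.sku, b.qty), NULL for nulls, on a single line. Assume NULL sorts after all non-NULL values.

(Cable, GN, GN, 19); (Cable, GN, GN, 20); (Cable, SG, SG, 16); (Valve, SG, SG, 16); (NULL, DM, NULL, 11); (NULL, NU, NULL, 19); (NULL, PD, NULL, 20); (NULL, RF, NULL, 17); (NULL, RF, NULL, 20); (NULL, UI, NULL, 4)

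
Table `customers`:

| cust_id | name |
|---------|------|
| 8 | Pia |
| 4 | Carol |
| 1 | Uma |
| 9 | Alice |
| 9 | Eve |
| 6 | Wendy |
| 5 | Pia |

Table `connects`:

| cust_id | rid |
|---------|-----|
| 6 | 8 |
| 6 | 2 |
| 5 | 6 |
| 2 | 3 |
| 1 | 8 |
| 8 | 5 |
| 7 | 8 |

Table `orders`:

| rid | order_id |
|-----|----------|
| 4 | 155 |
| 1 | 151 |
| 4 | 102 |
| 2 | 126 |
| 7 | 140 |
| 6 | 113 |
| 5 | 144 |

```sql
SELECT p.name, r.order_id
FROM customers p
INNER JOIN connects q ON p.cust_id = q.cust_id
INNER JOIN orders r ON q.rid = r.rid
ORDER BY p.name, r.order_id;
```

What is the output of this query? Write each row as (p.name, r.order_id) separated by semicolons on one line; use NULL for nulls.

Evaluate left to right. First `customers p INNER JOIN connects q` on cust_id: 5 row(s).
Then INNER JOIN `orders r` on rid: keep only rows whose q.rid appears in r.

(Pia, 113); (Pia, 144); (Wendy, 126)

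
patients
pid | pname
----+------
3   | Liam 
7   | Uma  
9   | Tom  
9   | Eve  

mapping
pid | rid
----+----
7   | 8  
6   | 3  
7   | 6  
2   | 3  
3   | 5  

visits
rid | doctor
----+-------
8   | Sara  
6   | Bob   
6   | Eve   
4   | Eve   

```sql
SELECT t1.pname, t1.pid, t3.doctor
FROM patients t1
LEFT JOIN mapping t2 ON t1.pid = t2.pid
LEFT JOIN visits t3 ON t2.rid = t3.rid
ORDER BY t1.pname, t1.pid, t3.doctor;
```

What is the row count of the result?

6

Evaluate left to right. First `patients t1 LEFT JOIN mapping t2` on pid: 5 row(s).
Then LEFT JOIN `visits t3` on rid: each of those 5 rows is kept; rows whose t2.rid has no match in t3 get NULL for t3's columns.
Result: 6 row(s).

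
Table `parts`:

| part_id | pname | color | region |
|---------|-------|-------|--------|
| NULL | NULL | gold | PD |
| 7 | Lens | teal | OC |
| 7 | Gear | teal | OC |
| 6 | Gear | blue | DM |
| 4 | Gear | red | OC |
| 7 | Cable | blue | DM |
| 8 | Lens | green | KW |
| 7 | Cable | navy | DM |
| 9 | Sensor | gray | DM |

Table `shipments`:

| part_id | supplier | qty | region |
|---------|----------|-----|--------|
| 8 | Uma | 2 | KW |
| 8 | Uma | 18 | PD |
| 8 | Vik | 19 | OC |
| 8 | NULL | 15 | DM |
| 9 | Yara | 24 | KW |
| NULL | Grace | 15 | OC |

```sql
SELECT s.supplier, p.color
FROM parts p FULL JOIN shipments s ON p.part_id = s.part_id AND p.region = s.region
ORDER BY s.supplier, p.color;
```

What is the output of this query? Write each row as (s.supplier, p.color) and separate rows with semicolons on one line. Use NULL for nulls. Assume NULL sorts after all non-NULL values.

(Grace, NULL); (Uma, green); (Uma, NULL); (Vik, NULL); (Yara, NULL); (NULL, blue); (NULL, blue); (NULL, gold); (NULL, gray); (NULL, navy); (NULL, red); (NULL, teal); (NULL, teal); (NULL, NULL)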